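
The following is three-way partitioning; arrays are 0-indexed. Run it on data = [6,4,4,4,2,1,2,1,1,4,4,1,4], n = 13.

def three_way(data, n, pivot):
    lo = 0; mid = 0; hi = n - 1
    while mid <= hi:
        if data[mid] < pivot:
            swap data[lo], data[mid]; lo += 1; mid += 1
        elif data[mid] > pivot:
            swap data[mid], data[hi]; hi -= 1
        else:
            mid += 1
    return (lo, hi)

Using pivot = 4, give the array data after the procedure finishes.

[2,1,2,1,1,1,4,4,4,4,4,4,6]

pivot = 4; lo=0, mid=0, hi=12
data[mid]=6>4: swap data[0],data[12]; hi=11 → [4,4,4,4,2,1,2,1,1,4,4,1,6]
data[mid]=4=4: mid=1
data[mid]=4=4: mid=2
data[mid]=4=4: mid=3
data[mid]=4=4: mid=4
data[mid]=2<4: swap data[0],data[4]; lo=1,mid=5 → [2,4,4,4,4,1,2,1,1,4,4,1,6]
data[mid]=1<4: swap data[1],data[5]; lo=2,mid=6 → [2,1,4,4,4,4,2,1,1,4,4,1,6]
data[mid]=2<4: swap data[2],data[6]; lo=3,mid=7 → [2,1,2,4,4,4,4,1,1,4,4,1,6]
data[mid]=1<4: swap data[3],data[7]; lo=4,mid=8 → [2,1,2,1,4,4,4,4,1,4,4,1,6]
data[mid]=1<4: swap data[4],data[8]; lo=5,mid=9 → [2,1,2,1,1,4,4,4,4,4,4,1,6]
data[mid]=4=4: mid=10
data[mid]=4=4: mid=11
data[mid]=1<4: swap data[5],data[11]; lo=6,mid=12 → [2,1,2,1,1,1,4,4,4,4,4,4,6]
end: lo=6, hi=11; data = [2,1,2,1,1,1,4,4,4,4,4,4,6]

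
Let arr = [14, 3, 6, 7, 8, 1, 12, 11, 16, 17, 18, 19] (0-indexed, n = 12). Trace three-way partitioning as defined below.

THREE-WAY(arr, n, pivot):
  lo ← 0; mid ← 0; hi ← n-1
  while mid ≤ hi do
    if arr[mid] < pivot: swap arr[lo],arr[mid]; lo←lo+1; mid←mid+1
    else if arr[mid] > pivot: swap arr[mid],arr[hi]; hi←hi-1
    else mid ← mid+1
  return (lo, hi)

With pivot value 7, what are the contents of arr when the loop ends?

pivot = 7; lo=0, mid=0, hi=11
arr[mid]=14>7: swap arr[0],arr[11]; hi=10 → [19, 3, 6, 7, 8, 1, 12, 11, 16, 17, 18, 14]
arr[mid]=19>7: swap arr[0],arr[10]; hi=9 → [18, 3, 6, 7, 8, 1, 12, 11, 16, 17, 19, 14]
arr[mid]=18>7: swap arr[0],arr[9]; hi=8 → [17, 3, 6, 7, 8, 1, 12, 11, 16, 18, 19, 14]
arr[mid]=17>7: swap arr[0],arr[8]; hi=7 → [16, 3, 6, 7, 8, 1, 12, 11, 17, 18, 19, 14]
arr[mid]=16>7: swap arr[0],arr[7]; hi=6 → [11, 3, 6, 7, 8, 1, 12, 16, 17, 18, 19, 14]
arr[mid]=11>7: swap arr[0],arr[6]; hi=5 → [12, 3, 6, 7, 8, 1, 11, 16, 17, 18, 19, 14]
arr[mid]=12>7: swap arr[0],arr[5]; hi=4 → [1, 3, 6, 7, 8, 12, 11, 16, 17, 18, 19, 14]
arr[mid]=1<7: swap arr[0],arr[0]; lo=1,mid=1 → [1, 3, 6, 7, 8, 12, 11, 16, 17, 18, 19, 14]
arr[mid]=3<7: swap arr[1],arr[1]; lo=2,mid=2 → [1, 3, 6, 7, 8, 12, 11, 16, 17, 18, 19, 14]
arr[mid]=6<7: swap arr[2],arr[2]; lo=3,mid=3 → [1, 3, 6, 7, 8, 12, 11, 16, 17, 18, 19, 14]
arr[mid]=7=7: mid=4
arr[mid]=8>7: swap arr[4],arr[4]; hi=3 → [1, 3, 6, 7, 8, 12, 11, 16, 17, 18, 19, 14]
end: lo=3, hi=3; arr = [1, 3, 6, 7, 8, 12, 11, 16, 17, 18, 19, 14]

[1, 3, 6, 7, 8, 12, 11, 16, 17, 18, 19, 14]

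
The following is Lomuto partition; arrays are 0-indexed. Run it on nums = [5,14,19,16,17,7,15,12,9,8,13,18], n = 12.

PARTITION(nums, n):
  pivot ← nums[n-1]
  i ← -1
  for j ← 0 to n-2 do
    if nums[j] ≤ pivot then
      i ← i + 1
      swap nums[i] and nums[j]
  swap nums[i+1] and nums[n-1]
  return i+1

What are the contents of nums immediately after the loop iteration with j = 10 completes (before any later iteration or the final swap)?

pivot = nums[11] = 18; i = -1
j=0: nums[0]=5 ≤ 18 → i=0, swap nums[0],nums[0] (no change) → [5,14,19,16,17,7,15,12,9,8,13,18]
j=1: nums[1]=14 ≤ 18 → i=1, swap nums[1],nums[1] (no change) → [5,14,19,16,17,7,15,12,9,8,13,18]
j=2: nums[2]=19 > 18 → no swap
j=3: nums[3]=16 ≤ 18 → i=2, swap nums[2],nums[3] → [5,14,16,19,17,7,15,12,9,8,13,18]
j=4: nums[4]=17 ≤ 18 → i=3, swap nums[3],nums[4] → [5,14,16,17,19,7,15,12,9,8,13,18]
j=5: nums[5]=7 ≤ 18 → i=4, swap nums[4],nums[5] → [5,14,16,17,7,19,15,12,9,8,13,18]
j=6: nums[6]=15 ≤ 18 → i=5, swap nums[5],nums[6] → [5,14,16,17,7,15,19,12,9,8,13,18]
j=7: nums[7]=12 ≤ 18 → i=6, swap nums[6],nums[7] → [5,14,16,17,7,15,12,19,9,8,13,18]
j=8: nums[8]=9 ≤ 18 → i=7, swap nums[7],nums[8] → [5,14,16,17,7,15,12,9,19,8,13,18]
j=9: nums[9]=8 ≤ 18 → i=8, swap nums[8],nums[9] → [5,14,16,17,7,15,12,9,8,19,13,18]
j=10: nums[10]=13 ≤ 18 → i=9, swap nums[9],nums[10] → [5,14,16,17,7,15,12,9,8,13,19,18]
(after j=10) nums = [5,14,16,17,7,15,12,9,8,13,19,18]

[5,14,16,17,7,15,12,9,8,13,19,18]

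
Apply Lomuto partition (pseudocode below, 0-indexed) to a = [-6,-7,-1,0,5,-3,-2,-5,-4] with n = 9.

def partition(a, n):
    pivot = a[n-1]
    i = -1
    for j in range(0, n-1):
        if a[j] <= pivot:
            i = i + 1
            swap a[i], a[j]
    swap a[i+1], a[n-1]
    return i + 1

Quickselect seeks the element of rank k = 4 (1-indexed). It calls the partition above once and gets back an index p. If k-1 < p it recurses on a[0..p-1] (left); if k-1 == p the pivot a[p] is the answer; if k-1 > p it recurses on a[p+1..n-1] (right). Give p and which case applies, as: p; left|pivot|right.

pivot=-4, i=-1
j=0: -6≤-4, i=0, swap(0,0) ⇒ [-6,-7,-1,0,5,-3,-2,-5,-4]
j=1: -7≤-4, i=1, swap(1,1) ⇒ [-6,-7,-1,0,5,-3,-2,-5,-4]
j=2: -1>-4, skip
j=3: 0>-4, skip
j=4: 5>-4, skip
j=5: -3>-4, skip
j=6: -2>-4, skip
j=7: -5≤-4, i=2, swap(2,7) ⇒ [-6,-7,-5,0,5,-3,-2,-1,-4]
swap(3,8) ⇒ [-6,-7,-5,-4,5,-3,-2,-1,0]; return 3
p = 3; k-1 = 3 == 3 ⇒ pivot

3; pivot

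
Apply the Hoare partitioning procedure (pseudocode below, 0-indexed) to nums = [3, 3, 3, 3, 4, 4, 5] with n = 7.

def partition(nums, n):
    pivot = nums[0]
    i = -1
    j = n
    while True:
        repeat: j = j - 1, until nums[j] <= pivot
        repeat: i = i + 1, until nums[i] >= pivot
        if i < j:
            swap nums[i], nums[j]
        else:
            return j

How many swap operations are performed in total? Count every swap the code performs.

2

pivot=3
j stops at 3 (3), i stops at 0 (3); swap ⇒ [3, 3, 3, 3, 4, 4, 5]
j stops at 2 (3), i stops at 1 (3); swap ⇒ [3, 3, 3, 3, 4, 4, 5]
j stops at 1, i stops at 2; i≥j ⇒ return 1. nums=[3, 3, 3, 3, 4, 4, 5]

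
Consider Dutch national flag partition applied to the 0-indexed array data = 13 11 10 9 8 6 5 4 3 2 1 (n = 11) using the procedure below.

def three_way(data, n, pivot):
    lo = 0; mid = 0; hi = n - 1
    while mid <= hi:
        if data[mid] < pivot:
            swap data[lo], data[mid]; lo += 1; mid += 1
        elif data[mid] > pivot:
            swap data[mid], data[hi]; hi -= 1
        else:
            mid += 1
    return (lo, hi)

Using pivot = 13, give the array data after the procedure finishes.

11 10 9 8 6 5 4 3 2 1 13

lo=0 mid=0 hi=10
13=13: mid=1
11<13: swap(0,1), lo=1 mid=2 ⇒ 11 13 10 9 8 6 5 4 3 2 1
10<13: swap(1,2), lo=2 mid=3 ⇒ 11 10 13 9 8 6 5 4 3 2 1
9<13: swap(2,3), lo=3 mid=4 ⇒ 11 10 9 13 8 6 5 4 3 2 1
8<13: swap(3,4), lo=4 mid=5 ⇒ 11 10 9 8 13 6 5 4 3 2 1
6<13: swap(4,5), lo=5 mid=6 ⇒ 11 10 9 8 6 13 5 4 3 2 1
5<13: swap(5,6), lo=6 mid=7 ⇒ 11 10 9 8 6 5 13 4 3 2 1
4<13: swap(6,7), lo=7 mid=8 ⇒ 11 10 9 8 6 5 4 13 3 2 1
3<13: swap(7,8), lo=8 mid=9 ⇒ 11 10 9 8 6 5 4 3 13 2 1
2<13: swap(8,9), lo=9 mid=10 ⇒ 11 10 9 8 6 5 4 3 2 13 1
1<13: swap(9,10), lo=10 mid=11 ⇒ 11 10 9 8 6 5 4 3 2 1 13
done. lo=10 hi=10; data=11 10 9 8 6 5 4 3 2 1 13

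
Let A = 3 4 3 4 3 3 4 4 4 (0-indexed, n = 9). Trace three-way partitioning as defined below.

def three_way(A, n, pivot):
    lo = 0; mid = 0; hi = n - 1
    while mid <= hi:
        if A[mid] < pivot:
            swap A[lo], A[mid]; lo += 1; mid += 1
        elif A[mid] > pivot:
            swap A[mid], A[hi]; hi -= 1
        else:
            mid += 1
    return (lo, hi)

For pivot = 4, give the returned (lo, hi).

pivot = 4; lo=0, mid=0, hi=8
A[mid]=3<4: swap A[0],A[0]; lo=1,mid=1 → 3 4 3 4 3 3 4 4 4
A[mid]=4=4: mid=2
A[mid]=3<4: swap A[1],A[2]; lo=2,mid=3 → 3 3 4 4 3 3 4 4 4
A[mid]=4=4: mid=4
A[mid]=3<4: swap A[2],A[4]; lo=3,mid=5 → 3 3 3 4 4 3 4 4 4
A[mid]=3<4: swap A[3],A[5]; lo=4,mid=6 → 3 3 3 3 4 4 4 4 4
A[mid]=4=4: mid=7
A[mid]=4=4: mid=8
A[mid]=4=4: mid=9
end: lo=4, hi=8; A = 3 3 3 3 4 4 4 4 4

(4, 8)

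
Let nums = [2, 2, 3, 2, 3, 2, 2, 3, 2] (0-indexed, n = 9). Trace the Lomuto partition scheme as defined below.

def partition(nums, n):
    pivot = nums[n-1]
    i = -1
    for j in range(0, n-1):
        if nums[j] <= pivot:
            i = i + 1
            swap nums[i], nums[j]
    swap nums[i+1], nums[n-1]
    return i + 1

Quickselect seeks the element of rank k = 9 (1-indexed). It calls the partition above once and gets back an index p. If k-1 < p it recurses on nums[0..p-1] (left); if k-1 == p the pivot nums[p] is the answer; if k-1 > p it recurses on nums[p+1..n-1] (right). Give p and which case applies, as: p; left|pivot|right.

pivot=2, i=-1
j=0: 2≤2, i=0, swap(0,0) ⇒ [2, 2, 3, 2, 3, 2, 2, 3, 2]
j=1: 2≤2, i=1, swap(1,1) ⇒ [2, 2, 3, 2, 3, 2, 2, 3, 2]
j=2: 3>2, skip
j=3: 2≤2, i=2, swap(2,3) ⇒ [2, 2, 2, 3, 3, 2, 2, 3, 2]
j=4: 3>2, skip
j=5: 2≤2, i=3, swap(3,5) ⇒ [2, 2, 2, 2, 3, 3, 2, 3, 2]
j=6: 2≤2, i=4, swap(4,6) ⇒ [2, 2, 2, 2, 2, 3, 3, 3, 2]
j=7: 3>2, skip
swap(5,8) ⇒ [2, 2, 2, 2, 2, 2, 3, 3, 3]; return 5
p = 5; k-1 = 8 > 5 ⇒ right

5; right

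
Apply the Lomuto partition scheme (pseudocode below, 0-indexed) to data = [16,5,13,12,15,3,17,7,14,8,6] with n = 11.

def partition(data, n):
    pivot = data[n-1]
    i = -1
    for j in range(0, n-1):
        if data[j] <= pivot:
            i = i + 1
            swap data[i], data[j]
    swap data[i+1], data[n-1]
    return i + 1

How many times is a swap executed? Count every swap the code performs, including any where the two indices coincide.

pivot=6, i=-1
j=0: 16>6, skip
j=1: 5≤6, i=0, swap(0,1) ⇒ [5,16,13,12,15,3,17,7,14,8,6]
j=2: 13>6, skip
j=3: 12>6, skip
j=4: 15>6, skip
j=5: 3≤6, i=1, swap(1,5) ⇒ [5,3,13,12,15,16,17,7,14,8,6]
j=6: 17>6, skip
j=7: 7>6, skip
j=8: 14>6, skip
j=9: 8>6, skip
swap(2,10) ⇒ [5,3,6,12,15,16,17,7,14,8,13]; return 2

3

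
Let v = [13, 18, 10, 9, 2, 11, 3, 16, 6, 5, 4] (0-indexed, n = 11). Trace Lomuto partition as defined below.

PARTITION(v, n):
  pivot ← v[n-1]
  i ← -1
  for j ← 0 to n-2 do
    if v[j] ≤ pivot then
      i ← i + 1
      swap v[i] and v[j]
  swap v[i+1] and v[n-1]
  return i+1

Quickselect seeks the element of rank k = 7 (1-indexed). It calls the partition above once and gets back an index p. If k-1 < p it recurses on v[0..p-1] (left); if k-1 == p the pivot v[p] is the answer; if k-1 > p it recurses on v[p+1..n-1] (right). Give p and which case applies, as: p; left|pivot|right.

2; right

pivot = v[10] = 4; i = -1
j=0: v[0]=13 > 4 → no swap
j=1: v[1]=18 > 4 → no swap
j=2: v[2]=10 > 4 → no swap
j=3: v[3]=9 > 4 → no swap
j=4: v[4]=2 ≤ 4 → i=0, swap v[0],v[4] → [2, 18, 10, 9, 13, 11, 3, 16, 6, 5, 4]
j=5: v[5]=11 > 4 → no swap
j=6: v[6]=3 ≤ 4 → i=1, swap v[1],v[6] → [2, 3, 10, 9, 13, 11, 18, 16, 6, 5, 4]
j=7: v[7]=16 > 4 → no swap
j=8: v[8]=6 > 4 → no swap
j=9: v[9]=5 > 4 → no swap
final swap v[2],v[10] → [2, 3, 4, 9, 13, 11, 18, 16, 6, 5, 10]; return 2
p = 2; k-1 = 6 > 2 ⇒ right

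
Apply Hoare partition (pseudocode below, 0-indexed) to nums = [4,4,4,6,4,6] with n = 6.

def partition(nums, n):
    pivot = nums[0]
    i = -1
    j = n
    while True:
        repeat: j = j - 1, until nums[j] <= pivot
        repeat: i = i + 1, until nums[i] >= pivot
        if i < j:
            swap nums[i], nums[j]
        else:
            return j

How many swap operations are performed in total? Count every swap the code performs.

2

pivot=4
j stops at 4 (4), i stops at 0 (4); swap ⇒ [4,4,4,6,4,6]
j stops at 2 (4), i stops at 1 (4); swap ⇒ [4,4,4,6,4,6]
j stops at 1, i stops at 2; i≥j ⇒ return 1. nums=[4,4,4,6,4,6]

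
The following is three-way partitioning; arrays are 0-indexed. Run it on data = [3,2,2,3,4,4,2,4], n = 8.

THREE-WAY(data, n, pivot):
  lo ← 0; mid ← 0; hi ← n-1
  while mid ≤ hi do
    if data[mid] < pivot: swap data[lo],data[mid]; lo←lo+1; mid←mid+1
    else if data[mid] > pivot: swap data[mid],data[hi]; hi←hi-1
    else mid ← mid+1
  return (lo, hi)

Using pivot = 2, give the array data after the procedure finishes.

[2,2,2,4,4,3,4,3]

pivot = 2; lo=0, mid=0, hi=7
data[mid]=3>2: swap data[0],data[7]; hi=6 → [4,2,2,3,4,4,2,3]
data[mid]=4>2: swap data[0],data[6]; hi=5 → [2,2,2,3,4,4,4,3]
data[mid]=2=2: mid=1
data[mid]=2=2: mid=2
data[mid]=2=2: mid=3
data[mid]=3>2: swap data[3],data[5]; hi=4 → [2,2,2,4,4,3,4,3]
data[mid]=4>2: swap data[3],data[4]; hi=3 → [2,2,2,4,4,3,4,3]
data[mid]=4>2: swap data[3],data[3]; hi=2 → [2,2,2,4,4,3,4,3]
end: lo=0, hi=2; data = [2,2,2,4,4,3,4,3]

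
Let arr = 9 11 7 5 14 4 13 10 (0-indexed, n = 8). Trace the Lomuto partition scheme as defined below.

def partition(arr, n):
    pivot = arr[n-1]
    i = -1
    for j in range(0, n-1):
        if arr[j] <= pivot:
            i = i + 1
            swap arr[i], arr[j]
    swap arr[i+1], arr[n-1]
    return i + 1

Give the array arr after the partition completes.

pivot = arr[7] = 10; i = -1
j=0: arr[0]=9 ≤ 10 → i=0, swap arr[0],arr[0] (no change) → 9 11 7 5 14 4 13 10
j=1: arr[1]=11 > 10 → no swap
j=2: arr[2]=7 ≤ 10 → i=1, swap arr[1],arr[2] → 9 7 11 5 14 4 13 10
j=3: arr[3]=5 ≤ 10 → i=2, swap arr[2],arr[3] → 9 7 5 11 14 4 13 10
j=4: arr[4]=14 > 10 → no swap
j=5: arr[5]=4 ≤ 10 → i=3, swap arr[3],arr[5] → 9 7 5 4 14 11 13 10
j=6: arr[6]=13 > 10 → no swap
final swap arr[4],arr[7] → 9 7 5 4 10 11 13 14; return 4

9 7 5 4 10 11 13 14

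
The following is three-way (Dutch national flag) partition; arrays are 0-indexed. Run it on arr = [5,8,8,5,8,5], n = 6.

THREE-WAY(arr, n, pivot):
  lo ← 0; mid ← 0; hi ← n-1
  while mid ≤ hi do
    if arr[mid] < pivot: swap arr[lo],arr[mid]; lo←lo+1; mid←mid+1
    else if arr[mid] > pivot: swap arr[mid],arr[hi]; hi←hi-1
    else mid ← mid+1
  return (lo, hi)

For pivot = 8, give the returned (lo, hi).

pivot = 8; lo=0, mid=0, hi=5
arr[mid]=5<8: swap arr[0],arr[0]; lo=1,mid=1 → [5,8,8,5,8,5]
arr[mid]=8=8: mid=2
arr[mid]=8=8: mid=3
arr[mid]=5<8: swap arr[1],arr[3]; lo=2,mid=4 → [5,5,8,8,8,5]
arr[mid]=8=8: mid=5
arr[mid]=5<8: swap arr[2],arr[5]; lo=3,mid=6 → [5,5,5,8,8,8]
end: lo=3, hi=5; arr = [5,5,5,8,8,8]

(3, 5)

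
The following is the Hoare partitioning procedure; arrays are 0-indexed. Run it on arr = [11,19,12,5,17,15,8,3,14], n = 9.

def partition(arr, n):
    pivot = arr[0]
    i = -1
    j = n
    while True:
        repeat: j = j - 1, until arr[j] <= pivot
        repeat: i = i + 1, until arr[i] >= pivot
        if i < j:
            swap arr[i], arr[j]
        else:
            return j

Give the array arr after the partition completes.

pivot = arr[0] = 11; i = -1, j = 9
j→7 (arr[7]=3≤11), i→0 (arr[0]=11≥11); i<j, swap → [3,19,12,5,17,15,8,11,14]
j→6 (arr[6]=8≤11), i→1 (arr[1]=19≥11); i<j, swap → [3,8,12,5,17,15,19,11,14]
j→3 (arr[3]=5≤11), i→2 (arr[2]=12≥11); i<j, swap → [3,8,5,12,17,15,19,11,14]
j→2, i→3; i≥j, return j=2. arr = [3,8,5,12,17,15,19,11,14]

[3,8,5,12,17,15,19,11,14]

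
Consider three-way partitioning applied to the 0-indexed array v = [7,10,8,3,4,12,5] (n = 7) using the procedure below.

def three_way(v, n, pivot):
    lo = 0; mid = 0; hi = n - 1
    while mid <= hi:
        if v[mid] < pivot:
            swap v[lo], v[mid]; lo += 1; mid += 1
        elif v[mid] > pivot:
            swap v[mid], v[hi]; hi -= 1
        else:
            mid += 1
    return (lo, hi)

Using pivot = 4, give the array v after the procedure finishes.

[3,4,8,10,12,5,7]

pivot = 4; lo=0, mid=0, hi=6
v[mid]=7>4: swap v[0],v[6]; hi=5 → [5,10,8,3,4,12,7]
v[mid]=5>4: swap v[0],v[5]; hi=4 → [12,10,8,3,4,5,7]
v[mid]=12>4: swap v[0],v[4]; hi=3 → [4,10,8,3,12,5,7]
v[mid]=4=4: mid=1
v[mid]=10>4: swap v[1],v[3]; hi=2 → [4,3,8,10,12,5,7]
v[mid]=3<4: swap v[0],v[1]; lo=1,mid=2 → [3,4,8,10,12,5,7]
v[mid]=8>4: swap v[2],v[2]; hi=1 → [3,4,8,10,12,5,7]
end: lo=1, hi=1; v = [3,4,8,10,12,5,7]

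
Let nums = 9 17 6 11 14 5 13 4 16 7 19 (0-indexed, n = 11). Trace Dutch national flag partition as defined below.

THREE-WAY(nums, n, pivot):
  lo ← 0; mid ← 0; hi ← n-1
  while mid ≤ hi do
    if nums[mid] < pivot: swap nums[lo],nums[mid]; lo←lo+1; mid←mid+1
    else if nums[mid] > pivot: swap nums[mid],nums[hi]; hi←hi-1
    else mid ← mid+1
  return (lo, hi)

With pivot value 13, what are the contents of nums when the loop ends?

pivot = 13; lo=0, mid=0, hi=10
nums[mid]=9<13: swap nums[0],nums[0]; lo=1,mid=1 → 9 17 6 11 14 5 13 4 16 7 19
nums[mid]=17>13: swap nums[1],nums[10]; hi=9 → 9 19 6 11 14 5 13 4 16 7 17
nums[mid]=19>13: swap nums[1],nums[9]; hi=8 → 9 7 6 11 14 5 13 4 16 19 17
nums[mid]=7<13: swap nums[1],nums[1]; lo=2,mid=2 → 9 7 6 11 14 5 13 4 16 19 17
nums[mid]=6<13: swap nums[2],nums[2]; lo=3,mid=3 → 9 7 6 11 14 5 13 4 16 19 17
nums[mid]=11<13: swap nums[3],nums[3]; lo=4,mid=4 → 9 7 6 11 14 5 13 4 16 19 17
nums[mid]=14>13: swap nums[4],nums[8]; hi=7 → 9 7 6 11 16 5 13 4 14 19 17
nums[mid]=16>13: swap nums[4],nums[7]; hi=6 → 9 7 6 11 4 5 13 16 14 19 17
nums[mid]=4<13: swap nums[4],nums[4]; lo=5,mid=5 → 9 7 6 11 4 5 13 16 14 19 17
nums[mid]=5<13: swap nums[5],nums[5]; lo=6,mid=6 → 9 7 6 11 4 5 13 16 14 19 17
nums[mid]=13=13: mid=7
end: lo=6, hi=6; nums = 9 7 6 11 4 5 13 16 14 19 17

9 7 6 11 4 5 13 16 14 19 17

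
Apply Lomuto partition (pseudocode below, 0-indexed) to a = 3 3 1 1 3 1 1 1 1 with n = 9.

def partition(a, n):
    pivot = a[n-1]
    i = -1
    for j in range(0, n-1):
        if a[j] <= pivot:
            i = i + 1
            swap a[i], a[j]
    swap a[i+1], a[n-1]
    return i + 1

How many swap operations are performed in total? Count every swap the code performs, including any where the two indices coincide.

pivot = a[8] = 1; i = -1
j=0: a[0]=3 > 1 → no swap
j=1: a[1]=3 > 1 → no swap
j=2: a[2]=1 ≤ 1 → i=0, swap a[0],a[2] → 1 3 3 1 3 1 1 1 1
j=3: a[3]=1 ≤ 1 → i=1, swap a[1],a[3] → 1 1 3 3 3 1 1 1 1
j=4: a[4]=3 > 1 → no swap
j=5: a[5]=1 ≤ 1 → i=2, swap a[2],a[5] → 1 1 1 3 3 3 1 1 1
j=6: a[6]=1 ≤ 1 → i=3, swap a[3],a[6] → 1 1 1 1 3 3 3 1 1
j=7: a[7]=1 ≤ 1 → i=4, swap a[4],a[7] → 1 1 1 1 1 3 3 3 1
final swap a[5],a[8] → 1 1 1 1 1 1 3 3 3; return 5

6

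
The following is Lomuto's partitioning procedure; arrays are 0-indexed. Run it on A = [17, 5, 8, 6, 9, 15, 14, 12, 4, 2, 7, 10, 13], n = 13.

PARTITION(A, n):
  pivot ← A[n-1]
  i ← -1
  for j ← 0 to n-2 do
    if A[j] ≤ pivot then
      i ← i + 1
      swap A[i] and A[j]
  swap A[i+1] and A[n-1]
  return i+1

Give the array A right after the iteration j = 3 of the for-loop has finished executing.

[5, 8, 6, 17, 9, 15, 14, 12, 4, 2, 7, 10, 13]

pivot = A[12] = 13; i = -1
j=0: A[0]=17 > 13 → no swap
j=1: A[1]=5 ≤ 13 → i=0, swap A[0],A[1] → [5, 17, 8, 6, 9, 15, 14, 12, 4, 2, 7, 10, 13]
j=2: A[2]=8 ≤ 13 → i=1, swap A[1],A[2] → [5, 8, 17, 6, 9, 15, 14, 12, 4, 2, 7, 10, 13]
j=3: A[3]=6 ≤ 13 → i=2, swap A[2],A[3] → [5, 8, 6, 17, 9, 15, 14, 12, 4, 2, 7, 10, 13]
(after j=3) A = [5, 8, 6, 17, 9, 15, 14, 12, 4, 2, 7, 10, 13]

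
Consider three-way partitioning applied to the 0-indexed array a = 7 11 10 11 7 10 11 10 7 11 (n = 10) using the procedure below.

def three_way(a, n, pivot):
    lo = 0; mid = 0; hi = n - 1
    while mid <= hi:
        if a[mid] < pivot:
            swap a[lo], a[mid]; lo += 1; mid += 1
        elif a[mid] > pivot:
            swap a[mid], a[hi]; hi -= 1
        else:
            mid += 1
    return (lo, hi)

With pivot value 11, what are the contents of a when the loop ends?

lo=0 mid=0 hi=9
7<11: swap(0,0), lo=1 mid=1 ⇒ 7 11 10 11 7 10 11 10 7 11
11=11: mid=2
10<11: swap(1,2), lo=2 mid=3 ⇒ 7 10 11 11 7 10 11 10 7 11
11=11: mid=4
7<11: swap(2,4), lo=3 mid=5 ⇒ 7 10 7 11 11 10 11 10 7 11
10<11: swap(3,5), lo=4 mid=6 ⇒ 7 10 7 10 11 11 11 10 7 11
11=11: mid=7
10<11: swap(4,7), lo=5 mid=8 ⇒ 7 10 7 10 10 11 11 11 7 11
7<11: swap(5,8), lo=6 mid=9 ⇒ 7 10 7 10 10 7 11 11 11 11
11=11: mid=10
done. lo=6 hi=9; a=7 10 7 10 10 7 11 11 11 11

7 10 7 10 10 7 11 11 11 11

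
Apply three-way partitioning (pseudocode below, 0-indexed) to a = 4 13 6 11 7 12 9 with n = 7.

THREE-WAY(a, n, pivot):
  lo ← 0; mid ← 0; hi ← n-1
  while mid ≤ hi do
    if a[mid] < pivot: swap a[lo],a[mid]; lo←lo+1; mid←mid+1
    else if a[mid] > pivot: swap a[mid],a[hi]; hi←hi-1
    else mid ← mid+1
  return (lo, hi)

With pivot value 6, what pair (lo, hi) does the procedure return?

(1, 1)

lo=0 mid=0 hi=6
4<6: swap(0,0), lo=1 mid=1 ⇒ 4 13 6 11 7 12 9
13>6: swap(1,6), hi=5 ⇒ 4 9 6 11 7 12 13
9>6: swap(1,5), hi=4 ⇒ 4 12 6 11 7 9 13
12>6: swap(1,4), hi=3 ⇒ 4 7 6 11 12 9 13
7>6: swap(1,3), hi=2 ⇒ 4 11 6 7 12 9 13
11>6: swap(1,2), hi=1 ⇒ 4 6 11 7 12 9 13
6=6: mid=2
done. lo=1 hi=1; a=4 6 11 7 12 9 13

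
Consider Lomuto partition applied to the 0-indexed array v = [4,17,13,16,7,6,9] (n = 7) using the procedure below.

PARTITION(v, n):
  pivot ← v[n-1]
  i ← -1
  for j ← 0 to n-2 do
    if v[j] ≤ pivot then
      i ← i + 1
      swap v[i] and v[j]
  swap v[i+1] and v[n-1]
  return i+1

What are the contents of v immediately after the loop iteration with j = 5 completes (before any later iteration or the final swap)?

pivot = v[6] = 9; i = -1
j=0: v[0]=4 ≤ 9 → i=0, swap v[0],v[0] (no change) → [4,17,13,16,7,6,9]
j=1: v[1]=17 > 9 → no swap
j=2: v[2]=13 > 9 → no swap
j=3: v[3]=16 > 9 → no swap
j=4: v[4]=7 ≤ 9 → i=1, swap v[1],v[4] → [4,7,13,16,17,6,9]
j=5: v[5]=6 ≤ 9 → i=2, swap v[2],v[5] → [4,7,6,16,17,13,9]
(after j=5) v = [4,7,6,16,17,13,9]

[4,7,6,16,17,13,9]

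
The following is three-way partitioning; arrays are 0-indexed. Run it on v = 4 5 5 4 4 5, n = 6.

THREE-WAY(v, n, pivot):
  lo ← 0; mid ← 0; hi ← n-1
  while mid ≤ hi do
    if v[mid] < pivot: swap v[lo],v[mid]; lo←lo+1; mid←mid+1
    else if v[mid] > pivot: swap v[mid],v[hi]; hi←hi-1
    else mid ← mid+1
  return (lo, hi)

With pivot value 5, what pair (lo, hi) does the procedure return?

pivot = 5; lo=0, mid=0, hi=5
v[mid]=4<5: swap v[0],v[0]; lo=1,mid=1 → 4 5 5 4 4 5
v[mid]=5=5: mid=2
v[mid]=5=5: mid=3
v[mid]=4<5: swap v[1],v[3]; lo=2,mid=4 → 4 4 5 5 4 5
v[mid]=4<5: swap v[2],v[4]; lo=3,mid=5 → 4 4 4 5 5 5
v[mid]=5=5: mid=6
end: lo=3, hi=5; v = 4 4 4 5 5 5

(3, 5)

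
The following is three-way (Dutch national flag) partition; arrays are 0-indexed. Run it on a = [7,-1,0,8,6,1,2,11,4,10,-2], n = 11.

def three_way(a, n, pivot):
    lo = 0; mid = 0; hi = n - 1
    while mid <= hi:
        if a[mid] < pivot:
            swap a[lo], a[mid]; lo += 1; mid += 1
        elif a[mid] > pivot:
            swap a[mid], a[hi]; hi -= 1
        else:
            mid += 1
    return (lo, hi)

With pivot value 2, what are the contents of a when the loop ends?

[-2,-1,0,1,2,6,11,4,10,8,7]

lo=0 mid=0 hi=10
7>2: swap(0,10), hi=9 ⇒ [-2,-1,0,8,6,1,2,11,4,10,7]
-2<2: swap(0,0), lo=1 mid=1 ⇒ [-2,-1,0,8,6,1,2,11,4,10,7]
-1<2: swap(1,1), lo=2 mid=2 ⇒ [-2,-1,0,8,6,1,2,11,4,10,7]
0<2: swap(2,2), lo=3 mid=3 ⇒ [-2,-1,0,8,6,1,2,11,4,10,7]
8>2: swap(3,9), hi=8 ⇒ [-2,-1,0,10,6,1,2,11,4,8,7]
10>2: swap(3,8), hi=7 ⇒ [-2,-1,0,4,6,1,2,11,10,8,7]
4>2: swap(3,7), hi=6 ⇒ [-2,-1,0,11,6,1,2,4,10,8,7]
11>2: swap(3,6), hi=5 ⇒ [-2,-1,0,2,6,1,11,4,10,8,7]
2=2: mid=4
6>2: swap(4,5), hi=4 ⇒ [-2,-1,0,2,1,6,11,4,10,8,7]
1<2: swap(3,4), lo=4 mid=5 ⇒ [-2,-1,0,1,2,6,11,4,10,8,7]
done. lo=4 hi=4; a=[-2,-1,0,1,2,6,11,4,10,8,7]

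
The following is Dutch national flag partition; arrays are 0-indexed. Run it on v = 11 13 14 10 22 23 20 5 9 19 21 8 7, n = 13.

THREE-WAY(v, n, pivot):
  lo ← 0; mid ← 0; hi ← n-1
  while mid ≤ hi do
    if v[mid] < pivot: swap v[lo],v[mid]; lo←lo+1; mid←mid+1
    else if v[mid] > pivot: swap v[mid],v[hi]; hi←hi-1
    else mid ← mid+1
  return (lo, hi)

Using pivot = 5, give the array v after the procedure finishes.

5 14 10 22 23 20 13 9 19 21 8 7 11

pivot = 5; lo=0, mid=0, hi=12
v[mid]=11>5: swap v[0],v[12]; hi=11 → 7 13 14 10 22 23 20 5 9 19 21 8 11
v[mid]=7>5: swap v[0],v[11]; hi=10 → 8 13 14 10 22 23 20 5 9 19 21 7 11
v[mid]=8>5: swap v[0],v[10]; hi=9 → 21 13 14 10 22 23 20 5 9 19 8 7 11
v[mid]=21>5: swap v[0],v[9]; hi=8 → 19 13 14 10 22 23 20 5 9 21 8 7 11
v[mid]=19>5: swap v[0],v[8]; hi=7 → 9 13 14 10 22 23 20 5 19 21 8 7 11
v[mid]=9>5: swap v[0],v[7]; hi=6 → 5 13 14 10 22 23 20 9 19 21 8 7 11
v[mid]=5=5: mid=1
v[mid]=13>5: swap v[1],v[6]; hi=5 → 5 20 14 10 22 23 13 9 19 21 8 7 11
v[mid]=20>5: swap v[1],v[5]; hi=4 → 5 23 14 10 22 20 13 9 19 21 8 7 11
v[mid]=23>5: swap v[1],v[4]; hi=3 → 5 22 14 10 23 20 13 9 19 21 8 7 11
v[mid]=22>5: swap v[1],v[3]; hi=2 → 5 10 14 22 23 20 13 9 19 21 8 7 11
v[mid]=10>5: swap v[1],v[2]; hi=1 → 5 14 10 22 23 20 13 9 19 21 8 7 11
v[mid]=14>5: swap v[1],v[1]; hi=0 → 5 14 10 22 23 20 13 9 19 21 8 7 11
end: lo=0, hi=0; v = 5 14 10 22 23 20 13 9 19 21 8 7 11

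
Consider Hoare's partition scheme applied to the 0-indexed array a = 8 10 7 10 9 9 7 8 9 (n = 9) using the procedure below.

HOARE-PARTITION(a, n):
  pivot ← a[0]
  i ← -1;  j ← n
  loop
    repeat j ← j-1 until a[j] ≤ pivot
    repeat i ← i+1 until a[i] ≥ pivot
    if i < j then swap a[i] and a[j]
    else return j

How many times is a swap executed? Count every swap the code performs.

pivot=8
j stops at 7 (8), i stops at 0 (8); swap ⇒ 8 10 7 10 9 9 7 8 9
j stops at 6 (7), i stops at 1 (10); swap ⇒ 8 7 7 10 9 9 10 8 9
j stops at 2, i stops at 3; i≥j ⇒ return 2. a=8 7 7 10 9 9 10 8 9

2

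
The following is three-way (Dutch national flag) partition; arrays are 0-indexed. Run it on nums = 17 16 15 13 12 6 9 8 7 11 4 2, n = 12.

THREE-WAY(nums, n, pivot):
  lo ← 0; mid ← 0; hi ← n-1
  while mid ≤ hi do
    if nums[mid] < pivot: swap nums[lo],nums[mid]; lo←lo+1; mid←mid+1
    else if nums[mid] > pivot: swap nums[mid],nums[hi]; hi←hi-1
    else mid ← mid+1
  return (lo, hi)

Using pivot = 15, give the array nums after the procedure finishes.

pivot = 15; lo=0, mid=0, hi=11
nums[mid]=17>15: swap nums[0],nums[11]; hi=10 → 2 16 15 13 12 6 9 8 7 11 4 17
nums[mid]=2<15: swap nums[0],nums[0]; lo=1,mid=1 → 2 16 15 13 12 6 9 8 7 11 4 17
nums[mid]=16>15: swap nums[1],nums[10]; hi=9 → 2 4 15 13 12 6 9 8 7 11 16 17
nums[mid]=4<15: swap nums[1],nums[1]; lo=2,mid=2 → 2 4 15 13 12 6 9 8 7 11 16 17
nums[mid]=15=15: mid=3
nums[mid]=13<15: swap nums[2],nums[3]; lo=3,mid=4 → 2 4 13 15 12 6 9 8 7 11 16 17
nums[mid]=12<15: swap nums[3],nums[4]; lo=4,mid=5 → 2 4 13 12 15 6 9 8 7 11 16 17
nums[mid]=6<15: swap nums[4],nums[5]; lo=5,mid=6 → 2 4 13 12 6 15 9 8 7 11 16 17
nums[mid]=9<15: swap nums[5],nums[6]; lo=6,mid=7 → 2 4 13 12 6 9 15 8 7 11 16 17
nums[mid]=8<15: swap nums[6],nums[7]; lo=7,mid=8 → 2 4 13 12 6 9 8 15 7 11 16 17
nums[mid]=7<15: swap nums[7],nums[8]; lo=8,mid=9 → 2 4 13 12 6 9 8 7 15 11 16 17
nums[mid]=11<15: swap nums[8],nums[9]; lo=9,mid=10 → 2 4 13 12 6 9 8 7 11 15 16 17
end: lo=9, hi=9; nums = 2 4 13 12 6 9 8 7 11 15 16 17

2 4 13 12 6 9 8 7 11 15 16 17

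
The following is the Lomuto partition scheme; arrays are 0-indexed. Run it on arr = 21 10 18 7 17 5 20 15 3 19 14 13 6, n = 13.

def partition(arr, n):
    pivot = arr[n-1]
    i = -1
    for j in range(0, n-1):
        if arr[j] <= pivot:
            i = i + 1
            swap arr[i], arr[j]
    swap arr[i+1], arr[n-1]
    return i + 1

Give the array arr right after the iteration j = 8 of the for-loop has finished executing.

5 3 18 7 17 21 20 15 10 19 14 13 6

pivot = arr[12] = 6; i = -1
j=0: arr[0]=21 > 6 → no swap
j=1: arr[1]=10 > 6 → no swap
j=2: arr[2]=18 > 6 → no swap
j=3: arr[3]=7 > 6 → no swap
j=4: arr[4]=17 > 6 → no swap
j=5: arr[5]=5 ≤ 6 → i=0, swap arr[0],arr[5] → 5 10 18 7 17 21 20 15 3 19 14 13 6
j=6: arr[6]=20 > 6 → no swap
j=7: arr[7]=15 > 6 → no swap
j=8: arr[8]=3 ≤ 6 → i=1, swap arr[1],arr[8] → 5 3 18 7 17 21 20 15 10 19 14 13 6
(after j=8) arr = 5 3 18 7 17 21 20 15 10 19 14 13 6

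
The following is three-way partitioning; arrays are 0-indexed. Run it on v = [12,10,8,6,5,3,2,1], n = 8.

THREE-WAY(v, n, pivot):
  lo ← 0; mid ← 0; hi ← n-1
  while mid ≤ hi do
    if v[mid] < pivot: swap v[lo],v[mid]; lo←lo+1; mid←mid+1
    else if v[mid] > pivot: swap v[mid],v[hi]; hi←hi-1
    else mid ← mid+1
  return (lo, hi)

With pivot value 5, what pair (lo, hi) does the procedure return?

lo=0 mid=0 hi=7
12>5: swap(0,7), hi=6 ⇒ [1,10,8,6,5,3,2,12]
1<5: swap(0,0), lo=1 mid=1 ⇒ [1,10,8,6,5,3,2,12]
10>5: swap(1,6), hi=5 ⇒ [1,2,8,6,5,3,10,12]
2<5: swap(1,1), lo=2 mid=2 ⇒ [1,2,8,6,5,3,10,12]
8>5: swap(2,5), hi=4 ⇒ [1,2,3,6,5,8,10,12]
3<5: swap(2,2), lo=3 mid=3 ⇒ [1,2,3,6,5,8,10,12]
6>5: swap(3,4), hi=3 ⇒ [1,2,3,5,6,8,10,12]
5=5: mid=4
done. lo=3 hi=3; v=[1,2,3,5,6,8,10,12]

(3, 3)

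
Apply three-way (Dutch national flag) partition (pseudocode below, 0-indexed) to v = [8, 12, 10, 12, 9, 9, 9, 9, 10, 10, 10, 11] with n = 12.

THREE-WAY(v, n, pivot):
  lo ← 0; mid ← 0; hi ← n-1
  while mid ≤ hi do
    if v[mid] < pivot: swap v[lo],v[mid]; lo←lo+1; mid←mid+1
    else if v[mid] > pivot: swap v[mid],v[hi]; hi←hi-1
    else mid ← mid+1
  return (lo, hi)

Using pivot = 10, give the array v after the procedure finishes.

[8, 9, 9, 9, 9, 10, 10, 10, 10, 12, 11, 12]

pivot = 10; lo=0, mid=0, hi=11
v[mid]=8<10: swap v[0],v[0]; lo=1,mid=1 → [8, 12, 10, 12, 9, 9, 9, 9, 10, 10, 10, 11]
v[mid]=12>10: swap v[1],v[11]; hi=10 → [8, 11, 10, 12, 9, 9, 9, 9, 10, 10, 10, 12]
v[mid]=11>10: swap v[1],v[10]; hi=9 → [8, 10, 10, 12, 9, 9, 9, 9, 10, 10, 11, 12]
v[mid]=10=10: mid=2
v[mid]=10=10: mid=3
v[mid]=12>10: swap v[3],v[9]; hi=8 → [8, 10, 10, 10, 9, 9, 9, 9, 10, 12, 11, 12]
v[mid]=10=10: mid=4
v[mid]=9<10: swap v[1],v[4]; lo=2,mid=5 → [8, 9, 10, 10, 10, 9, 9, 9, 10, 12, 11, 12]
v[mid]=9<10: swap v[2],v[5]; lo=3,mid=6 → [8, 9, 9, 10, 10, 10, 9, 9, 10, 12, 11, 12]
v[mid]=9<10: swap v[3],v[6]; lo=4,mid=7 → [8, 9, 9, 9, 10, 10, 10, 9, 10, 12, 11, 12]
v[mid]=9<10: swap v[4],v[7]; lo=5,mid=8 → [8, 9, 9, 9, 9, 10, 10, 10, 10, 12, 11, 12]
v[mid]=10=10: mid=9
end: lo=5, hi=8; v = [8, 9, 9, 9, 9, 10, 10, 10, 10, 12, 11, 12]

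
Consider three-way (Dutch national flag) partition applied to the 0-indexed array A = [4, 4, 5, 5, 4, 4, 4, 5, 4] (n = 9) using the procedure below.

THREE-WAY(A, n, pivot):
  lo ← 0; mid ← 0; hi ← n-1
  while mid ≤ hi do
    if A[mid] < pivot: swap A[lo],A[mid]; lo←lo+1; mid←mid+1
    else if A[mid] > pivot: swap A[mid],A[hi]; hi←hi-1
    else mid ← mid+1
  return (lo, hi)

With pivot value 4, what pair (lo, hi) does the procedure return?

pivot = 4; lo=0, mid=0, hi=8
A[mid]=4=4: mid=1
A[mid]=4=4: mid=2
A[mid]=5>4: swap A[2],A[8]; hi=7 → [4, 4, 4, 5, 4, 4, 4, 5, 5]
A[mid]=4=4: mid=3
A[mid]=5>4: swap A[3],A[7]; hi=6 → [4, 4, 4, 5, 4, 4, 4, 5, 5]
A[mid]=5>4: swap A[3],A[6]; hi=5 → [4, 4, 4, 4, 4, 4, 5, 5, 5]
A[mid]=4=4: mid=4
A[mid]=4=4: mid=5
A[mid]=4=4: mid=6
end: lo=0, hi=5; A = [4, 4, 4, 4, 4, 4, 5, 5, 5]

(0, 5)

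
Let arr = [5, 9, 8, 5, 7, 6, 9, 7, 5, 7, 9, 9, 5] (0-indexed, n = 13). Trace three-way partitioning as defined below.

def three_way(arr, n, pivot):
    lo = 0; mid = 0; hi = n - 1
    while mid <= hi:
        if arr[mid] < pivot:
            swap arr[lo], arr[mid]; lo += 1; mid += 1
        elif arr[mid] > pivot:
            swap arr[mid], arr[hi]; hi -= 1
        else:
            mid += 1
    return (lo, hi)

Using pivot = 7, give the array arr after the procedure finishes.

pivot = 7; lo=0, mid=0, hi=12
arr[mid]=5<7: swap arr[0],arr[0]; lo=1,mid=1 → [5, 9, 8, 5, 7, 6, 9, 7, 5, 7, 9, 9, 5]
arr[mid]=9>7: swap arr[1],arr[12]; hi=11 → [5, 5, 8, 5, 7, 6, 9, 7, 5, 7, 9, 9, 9]
arr[mid]=5<7: swap arr[1],arr[1]; lo=2,mid=2 → [5, 5, 8, 5, 7, 6, 9, 7, 5, 7, 9, 9, 9]
arr[mid]=8>7: swap arr[2],arr[11]; hi=10 → [5, 5, 9, 5, 7, 6, 9, 7, 5, 7, 9, 8, 9]
arr[mid]=9>7: swap arr[2],arr[10]; hi=9 → [5, 5, 9, 5, 7, 6, 9, 7, 5, 7, 9, 8, 9]
arr[mid]=9>7: swap arr[2],arr[9]; hi=8 → [5, 5, 7, 5, 7, 6, 9, 7, 5, 9, 9, 8, 9]
arr[mid]=7=7: mid=3
arr[mid]=5<7: swap arr[2],arr[3]; lo=3,mid=4 → [5, 5, 5, 7, 7, 6, 9, 7, 5, 9, 9, 8, 9]
arr[mid]=7=7: mid=5
arr[mid]=6<7: swap arr[3],arr[5]; lo=4,mid=6 → [5, 5, 5, 6, 7, 7, 9, 7, 5, 9, 9, 8, 9]
arr[mid]=9>7: swap arr[6],arr[8]; hi=7 → [5, 5, 5, 6, 7, 7, 5, 7, 9, 9, 9, 8, 9]
arr[mid]=5<7: swap arr[4],arr[6]; lo=5,mid=7 → [5, 5, 5, 6, 5, 7, 7, 7, 9, 9, 9, 8, 9]
arr[mid]=7=7: mid=8
end: lo=5, hi=7; arr = [5, 5, 5, 6, 5, 7, 7, 7, 9, 9, 9, 8, 9]

[5, 5, 5, 6, 5, 7, 7, 7, 9, 9, 9, 8, 9]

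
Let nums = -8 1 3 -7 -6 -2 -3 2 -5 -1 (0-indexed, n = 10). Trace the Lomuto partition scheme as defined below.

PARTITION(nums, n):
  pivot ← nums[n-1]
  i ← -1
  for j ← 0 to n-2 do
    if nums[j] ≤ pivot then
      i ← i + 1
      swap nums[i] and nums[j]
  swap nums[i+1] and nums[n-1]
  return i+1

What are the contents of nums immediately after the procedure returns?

-8 -7 -6 -2 -3 -5 -1 2 1 3

pivot = nums[9] = -1; i = -1
j=0: nums[0]=-8 ≤ -1 → i=0, swap nums[0],nums[0] (no change) → -8 1 3 -7 -6 -2 -3 2 -5 -1
j=1: nums[1]=1 > -1 → no swap
j=2: nums[2]=3 > -1 → no swap
j=3: nums[3]=-7 ≤ -1 → i=1, swap nums[1],nums[3] → -8 -7 3 1 -6 -2 -3 2 -5 -1
j=4: nums[4]=-6 ≤ -1 → i=2, swap nums[2],nums[4] → -8 -7 -6 1 3 -2 -3 2 -5 -1
j=5: nums[5]=-2 ≤ -1 → i=3, swap nums[3],nums[5] → -8 -7 -6 -2 3 1 -3 2 -5 -1
j=6: nums[6]=-3 ≤ -1 → i=4, swap nums[4],nums[6] → -8 -7 -6 -2 -3 1 3 2 -5 -1
j=7: nums[7]=2 > -1 → no swap
j=8: nums[8]=-5 ≤ -1 → i=5, swap nums[5],nums[8] → -8 -7 -6 -2 -3 -5 3 2 1 -1
final swap nums[6],nums[9] → -8 -7 -6 -2 -3 -5 -1 2 1 3; return 6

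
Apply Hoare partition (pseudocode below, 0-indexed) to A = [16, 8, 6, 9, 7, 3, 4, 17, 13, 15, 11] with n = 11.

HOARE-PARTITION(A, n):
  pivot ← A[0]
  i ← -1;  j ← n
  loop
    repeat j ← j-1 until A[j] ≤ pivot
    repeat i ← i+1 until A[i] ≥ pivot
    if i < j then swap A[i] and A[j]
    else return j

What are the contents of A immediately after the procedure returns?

[11, 8, 6, 9, 7, 3, 4, 15, 13, 17, 16]

pivot = A[0] = 16; i = -1, j = 11
j→10 (A[10]=11≤16), i→0 (A[0]=16≥16); i<j, swap → [11, 8, 6, 9, 7, 3, 4, 17, 13, 15, 16]
j→9 (A[9]=15≤16), i→7 (A[7]=17≥16); i<j, swap → [11, 8, 6, 9, 7, 3, 4, 15, 13, 17, 16]
j→8, i→9; i≥j, return j=8. A = [11, 8, 6, 9, 7, 3, 4, 15, 13, 17, 16]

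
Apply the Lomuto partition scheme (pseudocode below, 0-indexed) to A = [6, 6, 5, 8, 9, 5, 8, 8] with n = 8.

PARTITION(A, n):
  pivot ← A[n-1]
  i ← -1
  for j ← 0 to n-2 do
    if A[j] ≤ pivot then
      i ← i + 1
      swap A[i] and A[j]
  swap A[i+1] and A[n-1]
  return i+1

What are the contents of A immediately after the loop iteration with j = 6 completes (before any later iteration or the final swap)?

[6, 6, 5, 8, 5, 8, 9, 8]

pivot = A[7] = 8; i = -1
j=0: A[0]=6 ≤ 8 → i=0, swap A[0],A[0] (no change) → [6, 6, 5, 8, 9, 5, 8, 8]
j=1: A[1]=6 ≤ 8 → i=1, swap A[1],A[1] (no change) → [6, 6, 5, 8, 9, 5, 8, 8]
j=2: A[2]=5 ≤ 8 → i=2, swap A[2],A[2] (no change) → [6, 6, 5, 8, 9, 5, 8, 8]
j=3: A[3]=8 ≤ 8 → i=3, swap A[3],A[3] (no change) → [6, 6, 5, 8, 9, 5, 8, 8]
j=4: A[4]=9 > 8 → no swap
j=5: A[5]=5 ≤ 8 → i=4, swap A[4],A[5] → [6, 6, 5, 8, 5, 9, 8, 8]
j=6: A[6]=8 ≤ 8 → i=5, swap A[5],A[6] → [6, 6, 5, 8, 5, 8, 9, 8]
(after j=6) A = [6, 6, 5, 8, 5, 8, 9, 8]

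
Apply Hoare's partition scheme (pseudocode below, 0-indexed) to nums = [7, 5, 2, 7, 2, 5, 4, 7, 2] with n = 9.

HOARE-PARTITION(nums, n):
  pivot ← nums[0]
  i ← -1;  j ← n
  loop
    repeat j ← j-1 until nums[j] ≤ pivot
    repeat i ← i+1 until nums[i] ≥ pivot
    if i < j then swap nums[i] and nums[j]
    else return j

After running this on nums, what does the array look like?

[2, 5, 2, 7, 2, 5, 4, 7, 7]

pivot = nums[0] = 7; i = -1, j = 9
j→8 (nums[8]=2≤7), i→0 (nums[0]=7≥7); i<j, swap → [2, 5, 2, 7, 2, 5, 4, 7, 7]
j→7 (nums[7]=7≤7), i→3 (nums[3]=7≥7); i<j, swap → [2, 5, 2, 7, 2, 5, 4, 7, 7]
j→6, i→7; i≥j, return j=6. nums = [2, 5, 2, 7, 2, 5, 4, 7, 7]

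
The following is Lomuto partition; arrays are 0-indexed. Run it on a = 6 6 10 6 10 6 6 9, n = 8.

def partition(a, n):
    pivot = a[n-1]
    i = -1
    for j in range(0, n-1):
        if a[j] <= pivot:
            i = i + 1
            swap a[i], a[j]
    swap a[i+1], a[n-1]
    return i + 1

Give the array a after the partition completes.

6 6 6 6 6 9 10 10

pivot=9, i=-1
j=0: 6≤9, i=0, swap(0,0) ⇒ 6 6 10 6 10 6 6 9
j=1: 6≤9, i=1, swap(1,1) ⇒ 6 6 10 6 10 6 6 9
j=2: 10>9, skip
j=3: 6≤9, i=2, swap(2,3) ⇒ 6 6 6 10 10 6 6 9
j=4: 10>9, skip
j=5: 6≤9, i=3, swap(3,5) ⇒ 6 6 6 6 10 10 6 9
j=6: 6≤9, i=4, swap(4,6) ⇒ 6 6 6 6 6 10 10 9
swap(5,7) ⇒ 6 6 6 6 6 9 10 10; return 5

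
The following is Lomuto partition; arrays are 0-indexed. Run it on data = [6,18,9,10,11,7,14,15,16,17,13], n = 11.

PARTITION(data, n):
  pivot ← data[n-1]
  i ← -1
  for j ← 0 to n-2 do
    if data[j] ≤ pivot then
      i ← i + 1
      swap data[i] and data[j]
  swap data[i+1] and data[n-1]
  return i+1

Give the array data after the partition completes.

[6,9,10,11,7,13,14,15,16,17,18]

pivot=13, i=-1
j=0: 6≤13, i=0, swap(0,0) ⇒ [6,18,9,10,11,7,14,15,16,17,13]
j=1: 18>13, skip
j=2: 9≤13, i=1, swap(1,2) ⇒ [6,9,18,10,11,7,14,15,16,17,13]
j=3: 10≤13, i=2, swap(2,3) ⇒ [6,9,10,18,11,7,14,15,16,17,13]
j=4: 11≤13, i=3, swap(3,4) ⇒ [6,9,10,11,18,7,14,15,16,17,13]
j=5: 7≤13, i=4, swap(4,5) ⇒ [6,9,10,11,7,18,14,15,16,17,13]
j=6: 14>13, skip
j=7: 15>13, skip
j=8: 16>13, skip
j=9: 17>13, skip
swap(5,10) ⇒ [6,9,10,11,7,13,14,15,16,17,18]; return 5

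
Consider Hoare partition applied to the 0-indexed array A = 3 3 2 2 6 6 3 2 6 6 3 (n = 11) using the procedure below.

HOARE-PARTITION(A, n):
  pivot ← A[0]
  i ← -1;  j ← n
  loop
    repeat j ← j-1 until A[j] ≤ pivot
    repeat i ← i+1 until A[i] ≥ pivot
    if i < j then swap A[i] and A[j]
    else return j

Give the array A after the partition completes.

3 2 2 2 3 6 6 3 6 6 3

pivot=3
j stops at 10 (3), i stops at 0 (3); swap ⇒ 3 3 2 2 6 6 3 2 6 6 3
j stops at 7 (2), i stops at 1 (3); swap ⇒ 3 2 2 2 6 6 3 3 6 6 3
j stops at 6 (3), i stops at 4 (6); swap ⇒ 3 2 2 2 3 6 6 3 6 6 3
j stops at 4, i stops at 5; i≥j ⇒ return 4. A=3 2 2 2 3 6 6 3 6 6 3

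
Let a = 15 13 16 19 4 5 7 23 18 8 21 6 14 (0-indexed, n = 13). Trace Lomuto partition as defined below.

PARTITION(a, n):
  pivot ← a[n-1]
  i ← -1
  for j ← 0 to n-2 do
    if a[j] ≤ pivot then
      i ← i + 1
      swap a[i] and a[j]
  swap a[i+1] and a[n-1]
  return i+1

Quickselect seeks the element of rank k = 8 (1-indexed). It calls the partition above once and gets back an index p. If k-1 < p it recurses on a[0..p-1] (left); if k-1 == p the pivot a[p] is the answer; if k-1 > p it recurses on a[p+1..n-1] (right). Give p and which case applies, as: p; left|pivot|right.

pivot=14, i=-1
j=0: 15>14, skip
j=1: 13≤14, i=0, swap(0,1) ⇒ 13 15 16 19 4 5 7 23 18 8 21 6 14
j=2: 16>14, skip
j=3: 19>14, skip
j=4: 4≤14, i=1, swap(1,4) ⇒ 13 4 16 19 15 5 7 23 18 8 21 6 14
j=5: 5≤14, i=2, swap(2,5) ⇒ 13 4 5 19 15 16 7 23 18 8 21 6 14
j=6: 7≤14, i=3, swap(3,6) ⇒ 13 4 5 7 15 16 19 23 18 8 21 6 14
j=7: 23>14, skip
j=8: 18>14, skip
j=9: 8≤14, i=4, swap(4,9) ⇒ 13 4 5 7 8 16 19 23 18 15 21 6 14
j=10: 21>14, skip
j=11: 6≤14, i=5, swap(5,11) ⇒ 13 4 5 7 8 6 19 23 18 15 21 16 14
swap(6,12) ⇒ 13 4 5 7 8 6 14 23 18 15 21 16 19; return 6
p = 6; k-1 = 7 > 6 ⇒ right

6; right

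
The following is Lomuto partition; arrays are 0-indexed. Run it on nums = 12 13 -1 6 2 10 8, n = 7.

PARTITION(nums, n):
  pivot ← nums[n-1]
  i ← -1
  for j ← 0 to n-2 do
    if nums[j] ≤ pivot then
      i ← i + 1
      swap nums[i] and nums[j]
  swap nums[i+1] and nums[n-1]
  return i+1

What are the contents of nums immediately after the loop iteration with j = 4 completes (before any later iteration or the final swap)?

-1 6 2 13 12 10 8

pivot=8, i=-1
j=0: 12>8, skip
j=1: 13>8, skip
j=2: -1≤8, i=0, swap(0,2) ⇒ -1 13 12 6 2 10 8
j=3: 6≤8, i=1, swap(1,3) ⇒ -1 6 12 13 2 10 8
j=4: 2≤8, i=2, swap(2,4) ⇒ -1 6 2 13 12 10 8
(after j=4) nums = -1 6 2 13 12 10 8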